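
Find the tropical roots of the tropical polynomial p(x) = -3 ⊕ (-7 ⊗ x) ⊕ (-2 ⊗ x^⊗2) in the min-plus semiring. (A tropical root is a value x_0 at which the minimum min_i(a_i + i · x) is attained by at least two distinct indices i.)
Roots: {-5, 4}

Each tropical root is a break point of the lower envelope of the lines y = a_i + i · x (there are 3 lines, with slopes 0, 1, ..., 2). Only the lines that attain the minimum somewhere contribute to roots; other lines are dominated. Here the surviving (envelope) indices are i = 2, i = 1, i = 0.
Intersections between consecutive envelope lines give the roots: for adjacent envelope indices i < j the intersection is x = (a_i − a_j) / (j − i). Reading off the sorted break points: {-5, 4}.
Verification: at each break x_0, at least two indices attain the minimum of min_i(a_i + i · x_0).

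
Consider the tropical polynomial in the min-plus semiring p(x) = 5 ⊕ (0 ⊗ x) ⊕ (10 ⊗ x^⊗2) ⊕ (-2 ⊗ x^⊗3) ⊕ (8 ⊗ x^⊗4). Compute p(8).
p(8) = 5

A tropical monomial a ⊗ x^⊗i evaluates to a + i · x. Evaluating each term at x = 8:
  Term 0 contributes 5 + 0 · 8 = 5
  Term 1 contributes 0 + 1 · 8 = 8
  Term 2 contributes 10 + 2 · 8 = 26
  Term 3 contributes -2 + 3 · 8 = 22
  Term 4 contributes 8 + 4 · 8 = 40
p(8) = ⊕ of these = min[5, 8, 26, 22, 40] = 5.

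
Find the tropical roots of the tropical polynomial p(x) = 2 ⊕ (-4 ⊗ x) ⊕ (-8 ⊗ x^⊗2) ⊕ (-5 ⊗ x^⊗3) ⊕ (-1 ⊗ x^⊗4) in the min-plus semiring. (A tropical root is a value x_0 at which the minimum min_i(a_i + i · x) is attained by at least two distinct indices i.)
Roots: {-4, -3, 4, 6}

Each tropical root is a break point of the lower envelope of the lines y = a_i + i · x (there are 5 lines, with slopes 0, 1, ..., 4). Only the lines that attain the minimum somewhere contribute to roots; other lines are dominated. Here the surviving (envelope) indices are i = 4, i = 3, i = 2, i = 1, i = 0.
Intersections between consecutive envelope lines give the roots: for adjacent envelope indices i < j the intersection is x = (a_i − a_j) / (j − i). Reading off the sorted break points: {-4, -3, 4, 6}.
Verification: at each break x_0, at least two indices attain the minimum of min_i(a_i + i · x_0).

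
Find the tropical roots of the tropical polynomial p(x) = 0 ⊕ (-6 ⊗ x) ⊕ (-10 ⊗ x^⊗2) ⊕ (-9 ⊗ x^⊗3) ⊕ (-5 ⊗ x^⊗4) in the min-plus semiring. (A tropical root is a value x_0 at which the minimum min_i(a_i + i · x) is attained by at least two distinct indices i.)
Roots: {-4, -1, 4, 6}

Each tropical root is a break point of the lower envelope of the lines y = a_i + i · x (there are 5 lines, with slopes 0, 1, ..., 4). Only the lines that attain the minimum somewhere contribute to roots; other lines are dominated. Here the surviving (envelope) indices are i = 4, i = 3, i = 2, i = 1, i = 0.
Intersections between consecutive envelope lines give the roots: for adjacent envelope indices i < j the intersection is x = (a_i − a_j) / (j − i). Reading off the sorted break points: {-4, -1, 4, 6}.
Verification: at each break x_0, at least two indices attain the minimum of min_i(a_i + i · x_0).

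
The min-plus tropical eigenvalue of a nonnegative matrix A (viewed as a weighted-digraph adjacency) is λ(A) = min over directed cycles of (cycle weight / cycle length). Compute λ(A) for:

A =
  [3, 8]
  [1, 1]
λ(A) = 1

Enumerate directed cycles and compute their means (weight / length). Sample:
  cycle 0 → 0: weight = 3, length = 1, mean = 3/1 ≈ 3.000
  cycle 1 → 1: weight = 1, length = 1, mean = 1/1 ≈ 1.000
  cycle 0 → 1 → 0: weight = 9, length = 2, mean = 9/2 ≈ 4.500
  cycle 1 → 0 → 1: weight = 9, length = 2, mean = 9/2 ≈ 4.500
Minimum mean = 1.000, attained e.g. along the cycle 1 → 1 with weight 1 and length 1. So λ(A) = 1/1 = 1.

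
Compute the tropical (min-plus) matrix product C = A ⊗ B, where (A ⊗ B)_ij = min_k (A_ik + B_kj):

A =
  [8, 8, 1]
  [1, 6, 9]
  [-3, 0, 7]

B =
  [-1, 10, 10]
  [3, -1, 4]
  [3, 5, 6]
A ⊗ B =
  [4, 6, 7]
  [0, 5, 10]
  [-4, -1, 4]

Apply the min-plus product entry-by-entry:
  C[0][0] = min over k of (A[0][0] + B[0][0] = 8 + -1 = 7, A[0][1] + B[1][0] = 8 + 3 = 11, A[0][2] + B[2][0] = 1 + 3 = 4) = 4 (attained at k = 2)
  C[0][1] = min over k of (A[0][0] + B[0][1] = 8 + 10 = 18, A[0][1] + B[1][1] = 8 + -1 = 7, A[0][2] + B[2][1] = 1 + 5 = 6) = 6 (attained at k = 2)
  C[0][2] = min over k of (A[0][0] + B[0][2] = 8 + 10 = 18, A[0][1] + B[1][2] = 8 + 4 = 12, A[0][2] + B[2][2] = 1 + 6 = 7) = 7 (attained at k = 2)
  C[1][0] = min over k of (A[1][0] + B[0][0] = 1 + -1 = 0, A[1][1] + B[1][0] = 6 + 3 = 9, A[1][2] + B[2][0] = 9 + 3 = 12) = 0 (attained at k = 0)
  C[1][1] = min over k of (A[1][0] + B[0][1] = 1 + 10 = 11, A[1][1] + B[1][1] = 6 + -1 = 5, A[1][2] + B[2][1] = 9 + 5 = 14) = 5 (attained at k = 1)
  C[1][2] = min over k of (A[1][0] + B[0][2] = 1 + 10 = 11, A[1][1] + B[1][2] = 6 + 4 = 10, A[1][2] + B[2][2] = 9 + 6 = 15) = 10 (attained at k = 1)
  C[2][0] = min over k of (A[2][0] + B[0][0] = -3 + -1 = -4, A[2][1] + B[1][0] = 0 + 3 = 3, A[2][2] + B[2][0] = 7 + 3 = 10) = -4 (attained at k = 0)
  C[2][1] = min over k of (A[2][0] + B[0][1] = -3 + 10 = 7, A[2][1] + B[1][1] = 0 + -1 = -1, A[2][2] + B[2][1] = 7 + 5 = 12) = -1 (attained at k = 1)
  C[2][2] = min over k of (A[2][0] + B[0][2] = -3 + 10 = 7, A[2][1] + B[1][2] = 0 + 4 = 4, A[2][2] + B[2][2] = 7 + 6 = 13) = 4 (attained at k = 1)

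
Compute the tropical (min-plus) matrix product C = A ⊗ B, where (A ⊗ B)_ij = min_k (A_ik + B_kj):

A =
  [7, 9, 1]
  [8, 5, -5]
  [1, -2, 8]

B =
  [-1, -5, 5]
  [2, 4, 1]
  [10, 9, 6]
A ⊗ B =
  [6, 2, 7]
  [5, 3, 1]
  [0, -4, -1]

Apply the min-plus product entry-by-entry:
  C[0][0] = min over k of (A[0][0] + B[0][0] = 7 + -1 = 6, A[0][1] + B[1][0] = 9 + 2 = 11, A[0][2] + B[2][0] = 1 + 10 = 11) = 6 (attained at k = 0)
  C[0][1] = min over k of (A[0][0] + B[0][1] = 7 + -5 = 2, A[0][1] + B[1][1] = 9 + 4 = 13, A[0][2] + B[2][1] = 1 + 9 = 10) = 2 (attained at k = 0)
  C[0][2] = min over k of (A[0][0] + B[0][2] = 7 + 5 = 12, A[0][1] + B[1][2] = 9 + 1 = 10, A[0][2] + B[2][2] = 1 + 6 = 7) = 7 (attained at k = 2)
  C[1][0] = min over k of (A[1][0] + B[0][0] = 8 + -1 = 7, A[1][1] + B[1][0] = 5 + 2 = 7, A[1][2] + B[2][0] = -5 + 10 = 5) = 5 (attained at k = 2)
  C[1][1] = min over k of (A[1][0] + B[0][1] = 8 + -5 = 3, A[1][1] + B[1][1] = 5 + 4 = 9, A[1][2] + B[2][1] = -5 + 9 = 4) = 3 (attained at k = 0)
  C[1][2] = min over k of (A[1][0] + B[0][2] = 8 + 5 = 13, A[1][1] + B[1][2] = 5 + 1 = 6, A[1][2] + B[2][2] = -5 + 6 = 1) = 1 (attained at k = 2)
  C[2][0] = min over k of (A[2][0] + B[0][0] = 1 + -1 = 0, A[2][1] + B[1][0] = -2 + 2 = 0, A[2][2] + B[2][0] = 8 + 10 = 18) = 0 (attained at k = 0)
  C[2][1] = min over k of (A[2][0] + B[0][1] = 1 + -5 = -4, A[2][1] + B[1][1] = -2 + 4 = 2, A[2][2] + B[2][1] = 8 + 9 = 17) = -4 (attained at k = 0)
  C[2][2] = min over k of (A[2][0] + B[0][2] = 1 + 5 = 6, A[2][1] + B[1][2] = -2 + 1 = -1, A[2][2] + B[2][2] = 8 + 6 = 14) = -1 (attained at k = 1)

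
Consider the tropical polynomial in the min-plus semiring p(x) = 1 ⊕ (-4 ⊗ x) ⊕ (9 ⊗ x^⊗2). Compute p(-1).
p(-1) = -5

A tropical monomial a ⊗ x^⊗i evaluates to a + i · x. Evaluating each term at x = -1:
  Term 0 contributes 1 + 0 · -1 = 1
  Term 1 contributes -4 + 1 · -1 = -5
  Term 2 contributes 9 + 2 · -1 = 7
p(-1) = ⊕ of these = min[1, -5, 7] = -5.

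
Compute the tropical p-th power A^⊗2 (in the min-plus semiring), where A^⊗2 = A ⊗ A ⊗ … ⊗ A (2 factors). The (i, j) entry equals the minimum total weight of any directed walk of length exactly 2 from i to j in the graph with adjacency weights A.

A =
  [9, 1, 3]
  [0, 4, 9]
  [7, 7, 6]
A^⊗2 =
  [1, 5, 9]
  [4, 1, 3]
  [7, 8, 10]

Each entry (A^⊗2)_ij equals the minimum over all length-2 walks i = v_0 → v_1 → … → v_2 = j of Σ_t A[v_t][v_{t+1}]. For example, for (i, j) = (0, 2) we minimise over 3 possible intermediate vertex sequences; the minimum is 9, attained along the walk 0 → 2 → 2.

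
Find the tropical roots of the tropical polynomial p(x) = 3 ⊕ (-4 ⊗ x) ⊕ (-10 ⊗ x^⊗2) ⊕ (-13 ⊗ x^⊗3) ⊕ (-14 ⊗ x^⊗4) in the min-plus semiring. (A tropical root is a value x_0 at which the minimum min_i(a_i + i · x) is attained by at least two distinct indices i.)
Roots: {1, 3, 6, 7}

Each tropical root is a break point of the lower envelope of the lines y = a_i + i · x (there are 5 lines, with slopes 0, 1, ..., 4). Only the lines that attain the minimum somewhere contribute to roots; other lines are dominated. Here the surviving (envelope) indices are i = 4, i = 3, i = 2, i = 1, i = 0.
Intersections between consecutive envelope lines give the roots: for adjacent envelope indices i < j the intersection is x = (a_i − a_j) / (j − i). Reading off the sorted break points: {1, 3, 6, 7}.
Verification: at each break x_0, at least two indices attain the minimum of min_i(a_i + i · x_0).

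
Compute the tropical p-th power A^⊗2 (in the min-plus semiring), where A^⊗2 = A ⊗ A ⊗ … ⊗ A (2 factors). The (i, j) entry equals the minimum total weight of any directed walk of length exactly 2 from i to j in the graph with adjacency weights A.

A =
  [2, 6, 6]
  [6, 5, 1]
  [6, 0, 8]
A^⊗2 =
  [4, 6, 7]
  [7, 1, 6]
  [6, 5, 1]

Each entry (A^⊗2)_ij equals the minimum over all length-2 walks i = v_0 → v_1 → … → v_2 = j of Σ_t A[v_t][v_{t+1}]. For example, for (i, j) = (0, 2) we minimise over 3 possible intermediate vertex sequences; the minimum is 7, attained along the walk 0 → 1 → 2.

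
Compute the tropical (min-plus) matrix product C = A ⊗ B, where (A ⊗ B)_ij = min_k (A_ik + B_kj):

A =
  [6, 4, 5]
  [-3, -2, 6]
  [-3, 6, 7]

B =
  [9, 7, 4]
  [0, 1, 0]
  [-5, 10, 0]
A ⊗ B =
  [0, 5, 4]
  [-2, -1, -2]
  [2, 4, 1]

Apply the min-plus product entry-by-entry:
  C[0][0] = min over k of (A[0][0] + B[0][0] = 6 + 9 = 15, A[0][1] + B[1][0] = 4 + 0 = 4, A[0][2] + B[2][0] = 5 + -5 = 0) = 0 (attained at k = 2)
  C[0][1] = min over k of (A[0][0] + B[0][1] = 6 + 7 = 13, A[0][1] + B[1][1] = 4 + 1 = 5, A[0][2] + B[2][1] = 5 + 10 = 15) = 5 (attained at k = 1)
  C[0][2] = min over k of (A[0][0] + B[0][2] = 6 + 4 = 10, A[0][1] + B[1][2] = 4 + 0 = 4, A[0][2] + B[2][2] = 5 + 0 = 5) = 4 (attained at k = 1)
  C[1][0] = min over k of (A[1][0] + B[0][0] = -3 + 9 = 6, A[1][1] + B[1][0] = -2 + 0 = -2, A[1][2] + B[2][0] = 6 + -5 = 1) = -2 (attained at k = 1)
  C[1][1] = min over k of (A[1][0] + B[0][1] = -3 + 7 = 4, A[1][1] + B[1][1] = -2 + 1 = -1, A[1][2] + B[2][1] = 6 + 10 = 16) = -1 (attained at k = 1)
  C[1][2] = min over k of (A[1][0] + B[0][2] = -3 + 4 = 1, A[1][1] + B[1][2] = -2 + 0 = -2, A[1][2] + B[2][2] = 6 + 0 = 6) = -2 (attained at k = 1)
  C[2][0] = min over k of (A[2][0] + B[0][0] = -3 + 9 = 6, A[2][1] + B[1][0] = 6 + 0 = 6, A[2][2] + B[2][0] = 7 + -5 = 2) = 2 (attained at k = 2)
  C[2][1] = min over k of (A[2][0] + B[0][1] = -3 + 7 = 4, A[2][1] + B[1][1] = 6 + 1 = 7, A[2][2] + B[2][1] = 7 + 10 = 17) = 4 (attained at k = 0)
  C[2][2] = min over k of (A[2][0] + B[0][2] = -3 + 4 = 1, A[2][1] + B[1][2] = 6 + 0 = 6, A[2][2] + B[2][2] = 7 + 0 = 7) = 1 (attained at k = 0)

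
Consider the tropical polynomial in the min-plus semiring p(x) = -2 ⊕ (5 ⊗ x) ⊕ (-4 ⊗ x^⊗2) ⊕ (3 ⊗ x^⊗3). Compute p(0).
p(0) = -4

A tropical monomial a ⊗ x^⊗i evaluates to a + i · x. Evaluating each term at x = 0:
  Term 0 contributes -2 + 0 · 0 = -2
  Term 1 contributes 5 + 1 · 0 = 5
  Term 2 contributes -4 + 2 · 0 = -4
  Term 3 contributes 3 + 3 · 0 = 3
p(0) = ⊕ of these = min[-2, 5, -4, 3] = -4.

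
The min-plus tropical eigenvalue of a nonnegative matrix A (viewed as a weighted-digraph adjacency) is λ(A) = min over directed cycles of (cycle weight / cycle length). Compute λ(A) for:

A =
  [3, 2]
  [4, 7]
λ(A) = 3

Enumerate directed cycles and compute their means (weight / length). Sample:
  cycle 0 → 0: weight = 3, length = 1, mean = 3/1 ≈ 3.000
  cycle 1 → 1: weight = 7, length = 1, mean = 7/1 ≈ 7.000
  cycle 0 → 1 → 0: weight = 6, length = 2, mean = 6/2 ≈ 3.000
  cycle 1 → 0 → 1: weight = 6, length = 2, mean = 6/2 ≈ 3.000
Minimum mean = 3.000, attained e.g. along the cycle 0 → 0 with weight 3 and length 1. So λ(A) = 3/1 = 3.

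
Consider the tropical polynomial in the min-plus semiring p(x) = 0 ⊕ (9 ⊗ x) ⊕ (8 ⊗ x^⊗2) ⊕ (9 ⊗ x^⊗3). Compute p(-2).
p(-2) = 0

A tropical monomial a ⊗ x^⊗i evaluates to a + i · x. Evaluating each term at x = -2:
  Term 0 contributes 0 + 0 · -2 = 0
  Term 1 contributes 9 + 1 · -2 = 7
  Term 2 contributes 8 + 2 · -2 = 4
  Term 3 contributes 9 + 3 · -2 = 3
p(-2) = ⊕ of these = min[0, 7, 4, 3] = 0.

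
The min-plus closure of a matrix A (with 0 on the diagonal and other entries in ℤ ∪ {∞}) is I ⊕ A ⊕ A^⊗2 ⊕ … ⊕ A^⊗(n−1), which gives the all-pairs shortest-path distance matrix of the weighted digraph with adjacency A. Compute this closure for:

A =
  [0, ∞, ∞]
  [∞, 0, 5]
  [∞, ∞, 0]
Closure =
  [0, ∞, ∞]
  [∞, 0, 5]
  [∞, ∞, 0]

This is the Floyd-Warshall all-pairs shortest-path computation. For each intermediate vertex k = 0, 1, …, 2, update dist[i][j] ← min(dist[i][j], dist[i][k] + dist[k][j]). The final matrix gives, for each (i, j), the minimum total weight of any directed path from i to j (possibly empty when i = j).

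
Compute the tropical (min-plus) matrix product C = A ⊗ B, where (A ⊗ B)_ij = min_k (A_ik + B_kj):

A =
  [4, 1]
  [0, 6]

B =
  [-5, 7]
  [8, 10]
A ⊗ B =
  [-1, 11]
  [-5, 7]

Apply the min-plus product entry-by-entry:
  C[0][0] = min over k of (A[0][0] + B[0][0] = 4 + -5 = -1, A[0][1] + B[1][0] = 1 + 8 = 9) = -1 (attained at k = 0)
  C[0][1] = min over k of (A[0][0] + B[0][1] = 4 + 7 = 11, A[0][1] + B[1][1] = 1 + 10 = 11) = 11 (attained at k = 0)
  C[1][0] = min over k of (A[1][0] + B[0][0] = 0 + -5 = -5, A[1][1] + B[1][0] = 6 + 8 = 14) = -5 (attained at k = 0)
  C[1][1] = min over k of (A[1][0] + B[0][1] = 0 + 7 = 7, A[1][1] + B[1][1] = 6 + 10 = 16) = 7 (attained at k = 0)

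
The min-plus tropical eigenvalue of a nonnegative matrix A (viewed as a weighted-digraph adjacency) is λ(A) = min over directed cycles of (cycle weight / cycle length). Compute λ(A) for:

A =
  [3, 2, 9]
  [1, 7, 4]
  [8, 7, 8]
λ(A) = 3/2

Enumerate directed cycles and compute their means (weight / length). Sample:
  cycle 0 → 0: weight = 3, length = 1, mean = 3/1 ≈ 3.000
  cycle 1 → 1: weight = 7, length = 1, mean = 7/1 ≈ 7.000
  cycle 2 → 2: weight = 8, length = 1, mean = 8/1 ≈ 8.000
  cycle 0 → 1 → 0: weight = 3, length = 2, mean = 3/2 ≈ 1.500
  cycle 0 → 2 → 0: weight = 17, length = 2, mean = 17/2 ≈ 8.500
  cycle 1 → 0 → 1: weight = 3, length = 2, mean = 3/2 ≈ 1.500
Minimum mean = 1.500, attained e.g. along the cycle 0 → 1 → 0 with weight 3 and length 2. So λ(A) = 3/2 = 3/2.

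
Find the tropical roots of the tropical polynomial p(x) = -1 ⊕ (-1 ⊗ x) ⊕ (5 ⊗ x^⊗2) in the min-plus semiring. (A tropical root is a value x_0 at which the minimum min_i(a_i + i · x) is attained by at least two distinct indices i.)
Roots: {-6, 0}

Each tropical root is a break point of the lower envelope of the lines y = a_i + i · x (there are 3 lines, with slopes 0, 1, ..., 2). Only the lines that attain the minimum somewhere contribute to roots; other lines are dominated. Here the surviving (envelope) indices are i = 2, i = 1, i = 0.
Intersections between consecutive envelope lines give the roots: for adjacent envelope indices i < j the intersection is x = (a_i − a_j) / (j − i). Reading off the sorted break points: {-6, 0}.
Verification: at each break x_0, at least two indices attain the minimum of min_i(a_i + i · x_0).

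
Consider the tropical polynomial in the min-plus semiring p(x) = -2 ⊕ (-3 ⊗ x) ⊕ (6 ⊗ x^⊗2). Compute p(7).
p(7) = -2

A tropical monomial a ⊗ x^⊗i evaluates to a + i · x. Evaluating each term at x = 7:
  Term 0 contributes -2 + 0 · 7 = -2
  Term 1 contributes -3 + 1 · 7 = 4
  Term 2 contributes 6 + 2 · 7 = 20
p(7) = ⊕ of these = min[-2, 4, 20] = -2.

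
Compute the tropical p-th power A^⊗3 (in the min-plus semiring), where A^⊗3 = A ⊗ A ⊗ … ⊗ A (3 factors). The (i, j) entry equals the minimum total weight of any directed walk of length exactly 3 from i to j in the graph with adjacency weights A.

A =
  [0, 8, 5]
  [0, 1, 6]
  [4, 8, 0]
A^⊗3 =
  [0, 8, 5]
  [0, 3, 5]
  [4, 8, 0]

Each entry (A^⊗3)_ij equals the minimum over all length-3 walks i = v_0 → v_1 → … → v_3 = j of Σ_t A[v_t][v_{t+1}]. For example, for (i, j) = (0, 2) we minimise over 9 possible intermediate vertex sequences; the minimum is 5, attained along the walk 0 → 0 → 0 → 2.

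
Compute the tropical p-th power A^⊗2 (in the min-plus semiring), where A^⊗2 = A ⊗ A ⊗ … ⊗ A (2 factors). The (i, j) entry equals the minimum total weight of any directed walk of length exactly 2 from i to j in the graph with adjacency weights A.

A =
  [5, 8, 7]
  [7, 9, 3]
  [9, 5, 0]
A^⊗2 =
  [10, 12, 7]
  [12, 8, 3]
  [9, 5, 0]

Each entry (A^⊗2)_ij equals the minimum over all length-2 walks i = v_0 → v_1 → … → v_2 = j of Σ_t A[v_t][v_{t+1}]. For example, for (i, j) = (0, 2) we minimise over 3 possible intermediate vertex sequences; the minimum is 7, attained along the walk 0 → 2 → 2.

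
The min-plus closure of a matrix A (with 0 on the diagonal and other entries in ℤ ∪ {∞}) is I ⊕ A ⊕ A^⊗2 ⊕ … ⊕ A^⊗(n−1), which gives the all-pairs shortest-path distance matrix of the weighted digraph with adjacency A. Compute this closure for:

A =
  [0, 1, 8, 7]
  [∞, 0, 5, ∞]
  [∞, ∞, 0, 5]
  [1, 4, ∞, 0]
Closure =
  [0, 1, 6, 7]
  [11, 0, 5, 10]
  [6, 7, 0, 5]
  [1, 2, 7, 0]

This is the Floyd-Warshall all-pairs shortest-path computation. For each intermediate vertex k = 0, 1, …, 3, update dist[i][j] ← min(dist[i][j], dist[i][k] + dist[k][j]). The final matrix gives, for each (i, j), the minimum total weight of any directed path from i to j (possibly empty when i = j).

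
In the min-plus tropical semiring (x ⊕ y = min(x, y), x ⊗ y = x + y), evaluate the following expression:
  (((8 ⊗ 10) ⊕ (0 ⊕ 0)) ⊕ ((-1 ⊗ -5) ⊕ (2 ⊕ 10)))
(((8 ⊗ 10) ⊕ (0 ⊕ 0)) ⊕ ((-1 ⊗ -5) ⊕ (2 ⊕ 10))) = -6

Expand innermost to outermost. Recall ⊕ takes the minimum of its arguments and ⊗ takes their sum. Working out the expression (((8 ⊗ 10) ⊕ (0 ⊕ 0)) ⊕ ((-1 ⊗ -5) ⊕ (2 ⊕ 10))) gives -6.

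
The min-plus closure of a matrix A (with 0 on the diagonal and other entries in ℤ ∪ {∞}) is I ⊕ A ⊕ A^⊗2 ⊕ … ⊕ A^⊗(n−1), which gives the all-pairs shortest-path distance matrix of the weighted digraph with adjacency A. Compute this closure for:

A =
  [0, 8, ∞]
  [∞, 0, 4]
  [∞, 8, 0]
Closure =
  [0, 8, 12]
  [∞, 0, 4]
  [∞, 8, 0]

This is the Floyd-Warshall all-pairs shortest-path computation. For each intermediate vertex k = 0, 1, …, 2, update dist[i][j] ← min(dist[i][j], dist[i][k] + dist[k][j]). The final matrix gives, for each (i, j), the minimum total weight of any directed path from i to j (possibly empty when i = j).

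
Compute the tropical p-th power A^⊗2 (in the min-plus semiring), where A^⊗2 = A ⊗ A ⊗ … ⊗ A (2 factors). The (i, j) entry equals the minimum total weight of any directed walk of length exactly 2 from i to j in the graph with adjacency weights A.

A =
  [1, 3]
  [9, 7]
A^⊗2 =
  [2, 4]
  [10, 12]

Each entry (A^⊗2)_ij equals the minimum over all length-2 walks i = v_0 → v_1 → … → v_2 = j of Σ_t A[v_t][v_{t+1}]. For example, for (i, j) = (0, 1) we minimise over 2 possible intermediate vertex sequences; the minimum is 4, attained along the walk 0 → 0 → 1.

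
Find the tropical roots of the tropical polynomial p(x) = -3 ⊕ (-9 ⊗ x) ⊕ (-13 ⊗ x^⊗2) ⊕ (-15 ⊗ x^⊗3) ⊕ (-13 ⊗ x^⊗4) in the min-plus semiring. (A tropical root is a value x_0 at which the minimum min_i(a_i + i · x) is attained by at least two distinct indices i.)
Roots: {-2, 2, 4, 6}

Each tropical root is a break point of the lower envelope of the lines y = a_i + i · x (there are 5 lines, with slopes 0, 1, ..., 4). Only the lines that attain the minimum somewhere contribute to roots; other lines are dominated. Here the surviving (envelope) indices are i = 4, i = 3, i = 2, i = 1, i = 0.
Intersections between consecutive envelope lines give the roots: for adjacent envelope indices i < j the intersection is x = (a_i − a_j) / (j − i). Reading off the sorted break points: {-2, 2, 4, 6}.
Verification: at each break x_0, at least two indices attain the minimum of min_i(a_i + i · x_0).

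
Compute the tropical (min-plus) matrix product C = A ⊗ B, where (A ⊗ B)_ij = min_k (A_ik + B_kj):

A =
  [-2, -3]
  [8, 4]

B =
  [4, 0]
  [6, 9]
A ⊗ B =
  [2, -2]
  [10, 8]

Apply the min-plus product entry-by-entry:
  C[0][0] = min over k of (A[0][0] + B[0][0] = -2 + 4 = 2, A[0][1] + B[1][0] = -3 + 6 = 3) = 2 (attained at k = 0)
  C[0][1] = min over k of (A[0][0] + B[0][1] = -2 + 0 = -2, A[0][1] + B[1][1] = -3 + 9 = 6) = -2 (attained at k = 0)
  C[1][0] = min over k of (A[1][0] + B[0][0] = 8 + 4 = 12, A[1][1] + B[1][0] = 4 + 6 = 10) = 10 (attained at k = 1)
  C[1][1] = min over k of (A[1][0] + B[0][1] = 8 + 0 = 8, A[1][1] + B[1][1] = 4 + 9 = 13) = 8 (attained at k = 0)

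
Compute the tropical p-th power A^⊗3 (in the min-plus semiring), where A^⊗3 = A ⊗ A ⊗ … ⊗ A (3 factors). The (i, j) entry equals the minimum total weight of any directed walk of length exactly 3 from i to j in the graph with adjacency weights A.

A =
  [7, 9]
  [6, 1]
A^⊗3 =
  [16, 11]
  [8, 3]

Each entry (A^⊗3)_ij equals the minimum over all length-3 walks i = v_0 → v_1 → … → v_3 = j of Σ_t A[v_t][v_{t+1}]. For example, for (i, j) = (0, 1) we minimise over 4 possible intermediate vertex sequences; the minimum is 11, attained along the walk 0 → 1 → 1 → 1.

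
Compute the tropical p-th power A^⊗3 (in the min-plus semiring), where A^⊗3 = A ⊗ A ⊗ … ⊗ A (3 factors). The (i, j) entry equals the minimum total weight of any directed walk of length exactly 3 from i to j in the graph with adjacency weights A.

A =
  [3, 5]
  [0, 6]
A^⊗3 =
  [8, 10]
  [5, 8]

Each entry (A^⊗3)_ij equals the minimum over all length-3 walks i = v_0 → v_1 → … → v_3 = j of Σ_t A[v_t][v_{t+1}]. For example, for (i, j) = (0, 1) we minimise over 4 possible intermediate vertex sequences; the minimum is 10, attained along the walk 0 → 1 → 0 → 1.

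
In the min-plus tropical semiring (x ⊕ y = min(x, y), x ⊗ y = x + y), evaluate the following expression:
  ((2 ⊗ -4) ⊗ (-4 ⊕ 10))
((2 ⊗ -4) ⊗ (-4 ⊕ 10)) = -6

Expand innermost to outermost. Recall ⊕ takes the minimum of its arguments and ⊗ takes their sum. Working out the expression ((2 ⊗ -4) ⊗ (-4 ⊕ 10)) gives -6.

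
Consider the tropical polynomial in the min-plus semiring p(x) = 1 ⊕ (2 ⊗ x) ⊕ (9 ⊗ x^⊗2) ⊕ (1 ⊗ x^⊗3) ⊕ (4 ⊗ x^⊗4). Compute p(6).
p(6) = 1

A tropical monomial a ⊗ x^⊗i evaluates to a + i · x. Evaluating each term at x = 6:
  Term 0 contributes 1 + 0 · 6 = 1
  Term 1 contributes 2 + 1 · 6 = 8
  Term 2 contributes 9 + 2 · 6 = 21
  Term 3 contributes 1 + 3 · 6 = 19
  Term 4 contributes 4 + 4 · 6 = 28
p(6) = ⊕ of these = min[1, 8, 21, 19, 28] = 1.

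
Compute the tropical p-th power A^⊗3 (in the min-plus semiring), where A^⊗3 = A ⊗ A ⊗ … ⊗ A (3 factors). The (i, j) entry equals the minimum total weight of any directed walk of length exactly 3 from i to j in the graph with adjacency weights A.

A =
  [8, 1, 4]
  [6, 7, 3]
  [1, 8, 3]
A^⊗3 =
  [5, 6, 7]
  [7, 5, 8]
  [6, 5, 5]

Each entry (A^⊗3)_ij equals the minimum over all length-3 walks i = v_0 → v_1 → … → v_3 = j of Σ_t A[v_t][v_{t+1}]. For example, for (i, j) = (0, 2) we minimise over 9 possible intermediate vertex sequences; the minimum is 7, attained along the walk 0 → 1 → 2 → 2.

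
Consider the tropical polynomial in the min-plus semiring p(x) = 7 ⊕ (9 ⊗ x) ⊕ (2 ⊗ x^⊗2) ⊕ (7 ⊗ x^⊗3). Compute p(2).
p(2) = 6

A tropical monomial a ⊗ x^⊗i evaluates to a + i · x. Evaluating each term at x = 2:
  Term 0 contributes 7 + 0 · 2 = 7
  Term 1 contributes 9 + 1 · 2 = 11
  Term 2 contributes 2 + 2 · 2 = 6
  Term 3 contributes 7 + 3 · 2 = 13
p(2) = ⊕ of these = min[7, 11, 6, 13] = 6.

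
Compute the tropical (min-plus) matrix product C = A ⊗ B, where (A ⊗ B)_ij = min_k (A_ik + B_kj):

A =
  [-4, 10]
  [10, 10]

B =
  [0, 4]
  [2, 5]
A ⊗ B =
  [-4, 0]
  [10, 14]

Apply the min-plus product entry-by-entry:
  C[0][0] = min over k of (A[0][0] + B[0][0] = -4 + 0 = -4, A[0][1] + B[1][0] = 10 + 2 = 12) = -4 (attained at k = 0)
  C[0][1] = min over k of (A[0][0] + B[0][1] = -4 + 4 = 0, A[0][1] + B[1][1] = 10 + 5 = 15) = 0 (attained at k = 0)
  C[1][0] = min over k of (A[1][0] + B[0][0] = 10 + 0 = 10, A[1][1] + B[1][0] = 10 + 2 = 12) = 10 (attained at k = 0)
  C[1][1] = min over k of (A[1][0] + B[0][1] = 10 + 4 = 14, A[1][1] + B[1][1] = 10 + 5 = 15) = 14 (attained at k = 0)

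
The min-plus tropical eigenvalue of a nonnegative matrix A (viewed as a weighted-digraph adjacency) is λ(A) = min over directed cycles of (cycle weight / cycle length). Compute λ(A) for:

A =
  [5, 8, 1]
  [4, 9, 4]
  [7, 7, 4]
λ(A) = 4

Enumerate directed cycles and compute their means (weight / length). Sample:
  cycle 0 → 0: weight = 5, length = 1, mean = 5/1 ≈ 5.000
  cycle 1 → 1: weight = 9, length = 1, mean = 9/1 ≈ 9.000
  cycle 2 → 2: weight = 4, length = 1, mean = 4/1 ≈ 4.000
  cycle 0 → 1 → 0: weight = 12, length = 2, mean = 12/2 ≈ 6.000
  cycle 0 → 2 → 0: weight = 8, length = 2, mean = 8/2 ≈ 4.000
  cycle 1 → 0 → 1: weight = 12, length = 2, mean = 12/2 ≈ 6.000
Minimum mean = 4.000, attained e.g. along the cycle 2 → 2 with weight 4 and length 1. So λ(A) = 4/1 = 4.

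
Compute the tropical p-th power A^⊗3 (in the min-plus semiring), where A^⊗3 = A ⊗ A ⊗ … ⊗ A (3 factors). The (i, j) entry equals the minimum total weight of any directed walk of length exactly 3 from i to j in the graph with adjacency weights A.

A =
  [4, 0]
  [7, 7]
A^⊗3 =
  [11, 7]
  [14, 11]

Each entry (A^⊗3)_ij equals the minimum over all length-3 walks i = v_0 → v_1 → … → v_3 = j of Σ_t A[v_t][v_{t+1}]. For example, for (i, j) = (0, 1) we minimise over 4 possible intermediate vertex sequences; the minimum is 7, attained along the walk 0 → 1 → 0 → 1.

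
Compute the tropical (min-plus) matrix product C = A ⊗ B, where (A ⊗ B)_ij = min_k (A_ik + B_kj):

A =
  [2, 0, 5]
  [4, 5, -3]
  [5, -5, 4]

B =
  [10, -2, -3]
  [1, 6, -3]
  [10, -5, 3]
A ⊗ B =
  [1, 0, -3]
  [6, -8, 0]
  [-4, -1, -8]

Apply the min-plus product entry-by-entry:
  C[0][0] = min over k of (A[0][0] + B[0][0] = 2 + 10 = 12, A[0][1] + B[1][0] = 0 + 1 = 1, A[0][2] + B[2][0] = 5 + 10 = 15) = 1 (attained at k = 1)
  C[0][1] = min over k of (A[0][0] + B[0][1] = 2 + -2 = 0, A[0][1] + B[1][1] = 0 + 6 = 6, A[0][2] + B[2][1] = 5 + -5 = 0) = 0 (attained at k = 0)
  C[0][2] = min over k of (A[0][0] + B[0][2] = 2 + -3 = -1, A[0][1] + B[1][2] = 0 + -3 = -3, A[0][2] + B[2][2] = 5 + 3 = 8) = -3 (attained at k = 1)
  C[1][0] = min over k of (A[1][0] + B[0][0] = 4 + 10 = 14, A[1][1] + B[1][0] = 5 + 1 = 6, A[1][2] + B[2][0] = -3 + 10 = 7) = 6 (attained at k = 1)
  C[1][1] = min over k of (A[1][0] + B[0][1] = 4 + -2 = 2, A[1][1] + B[1][1] = 5 + 6 = 11, A[1][2] + B[2][1] = -3 + -5 = -8) = -8 (attained at k = 2)
  C[1][2] = min over k of (A[1][0] + B[0][2] = 4 + -3 = 1, A[1][1] + B[1][2] = 5 + -3 = 2, A[1][2] + B[2][2] = -3 + 3 = 0) = 0 (attained at k = 2)
  C[2][0] = min over k of (A[2][0] + B[0][0] = 5 + 10 = 15, A[2][1] + B[1][0] = -5 + 1 = -4, A[2][2] + B[2][0] = 4 + 10 = 14) = -4 (attained at k = 1)
  C[2][1] = min over k of (A[2][0] + B[0][1] = 5 + -2 = 3, A[2][1] + B[1][1] = -5 + 6 = 1, A[2][2] + B[2][1] = 4 + -5 = -1) = -1 (attained at k = 2)
  C[2][2] = min over k of (A[2][0] + B[0][2] = 5 + -3 = 2, A[2][1] + B[1][2] = -5 + -3 = -8, A[2][2] + B[2][2] = 4 + 3 = 7) = -8 (attained at k = 1)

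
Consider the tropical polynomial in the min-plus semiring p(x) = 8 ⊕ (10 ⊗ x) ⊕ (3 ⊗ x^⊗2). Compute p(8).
p(8) = 8

A tropical monomial a ⊗ x^⊗i evaluates to a + i · x. Evaluating each term at x = 8:
  Term 0 contributes 8 + 0 · 8 = 8
  Term 1 contributes 10 + 1 · 8 = 18
  Term 2 contributes 3 + 2 · 8 = 19
p(8) = ⊕ of these = min[8, 18, 19] = 8.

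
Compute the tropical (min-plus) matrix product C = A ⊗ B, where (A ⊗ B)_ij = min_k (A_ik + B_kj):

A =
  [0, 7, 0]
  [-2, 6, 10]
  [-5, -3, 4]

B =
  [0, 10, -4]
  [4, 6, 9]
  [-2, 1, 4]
A ⊗ B =
  [-2, 1, -4]
  [-2, 8, -6]
  [-5, 3, -9]

Apply the min-plus product entry-by-entry:
  C[0][0] = min over k of (A[0][0] + B[0][0] = 0 + 0 = 0, A[0][1] + B[1][0] = 7 + 4 = 11, A[0][2] + B[2][0] = 0 + -2 = -2) = -2 (attained at k = 2)
  C[0][1] = min over k of (A[0][0] + B[0][1] = 0 + 10 = 10, A[0][1] + B[1][1] = 7 + 6 = 13, A[0][2] + B[2][1] = 0 + 1 = 1) = 1 (attained at k = 2)
  C[0][2] = min over k of (A[0][0] + B[0][2] = 0 + -4 = -4, A[0][1] + B[1][2] = 7 + 9 = 16, A[0][2] + B[2][2] = 0 + 4 = 4) = -4 (attained at k = 0)
  C[1][0] = min over k of (A[1][0] + B[0][0] = -2 + 0 = -2, A[1][1] + B[1][0] = 6 + 4 = 10, A[1][2] + B[2][0] = 10 + -2 = 8) = -2 (attained at k = 0)
  C[1][1] = min over k of (A[1][0] + B[0][1] = -2 + 10 = 8, A[1][1] + B[1][1] = 6 + 6 = 12, A[1][2] + B[2][1] = 10 + 1 = 11) = 8 (attained at k = 0)
  C[1][2] = min over k of (A[1][0] + B[0][2] = -2 + -4 = -6, A[1][1] + B[1][2] = 6 + 9 = 15, A[1][2] + B[2][2] = 10 + 4 = 14) = -6 (attained at k = 0)
  C[2][0] = min over k of (A[2][0] + B[0][0] = -5 + 0 = -5, A[2][1] + B[1][0] = -3 + 4 = 1, A[2][2] + B[2][0] = 4 + -2 = 2) = -5 (attained at k = 0)
  C[2][1] = min over k of (A[2][0] + B[0][1] = -5 + 10 = 5, A[2][1] + B[1][1] = -3 + 6 = 3, A[2][2] + B[2][1] = 4 + 1 = 5) = 3 (attained at k = 1)
  C[2][2] = min over k of (A[2][0] + B[0][2] = -5 + -4 = -9, A[2][1] + B[1][2] = -3 + 9 = 6, A[2][2] + B[2][2] = 4 + 4 = 8) = -9 (attained at k = 0)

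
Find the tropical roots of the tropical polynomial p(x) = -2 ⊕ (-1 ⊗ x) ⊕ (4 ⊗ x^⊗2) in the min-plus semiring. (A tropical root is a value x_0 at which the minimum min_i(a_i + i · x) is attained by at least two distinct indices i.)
Roots: {-5, -1}

Each tropical root is a break point of the lower envelope of the lines y = a_i + i · x (there are 3 lines, with slopes 0, 1, ..., 2). Only the lines that attain the minimum somewhere contribute to roots; other lines are dominated. Here the surviving (envelope) indices are i = 2, i = 1, i = 0.
Intersections between consecutive envelope lines give the roots: for adjacent envelope indices i < j the intersection is x = (a_i − a_j) / (j − i). Reading off the sorted break points: {-5, -1}.
Verification: at each break x_0, at least two indices attain the minimum of min_i(a_i + i · x_0).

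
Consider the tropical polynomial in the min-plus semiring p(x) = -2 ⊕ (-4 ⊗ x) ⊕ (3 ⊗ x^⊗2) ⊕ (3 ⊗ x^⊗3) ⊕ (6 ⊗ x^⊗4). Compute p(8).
p(8) = -2

A tropical monomial a ⊗ x^⊗i evaluates to a + i · x. Evaluating each term at x = 8:
  Term 0 contributes -2 + 0 · 8 = -2
  Term 1 contributes -4 + 1 · 8 = 4
  Term 2 contributes 3 + 2 · 8 = 19
  Term 3 contributes 3 + 3 · 8 = 27
  Term 4 contributes 6 + 4 · 8 = 38
p(8) = ⊕ of these = min[-2, 4, 19, 27, 38] = -2.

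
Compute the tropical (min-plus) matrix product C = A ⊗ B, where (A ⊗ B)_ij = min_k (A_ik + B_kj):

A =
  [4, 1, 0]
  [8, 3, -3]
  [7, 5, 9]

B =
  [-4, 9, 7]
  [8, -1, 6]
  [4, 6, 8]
A ⊗ B =
  [0, 0, 7]
  [1, 2, 5]
  [3, 4, 11]

Apply the min-plus product entry-by-entry:
  C[0][0] = min over k of (A[0][0] + B[0][0] = 4 + -4 = 0, A[0][1] + B[1][0] = 1 + 8 = 9, A[0][2] + B[2][0] = 0 + 4 = 4) = 0 (attained at k = 0)
  C[0][1] = min over k of (A[0][0] + B[0][1] = 4 + 9 = 13, A[0][1] + B[1][1] = 1 + -1 = 0, A[0][2] + B[2][1] = 0 + 6 = 6) = 0 (attained at k = 1)
  C[0][2] = min over k of (A[0][0] + B[0][2] = 4 + 7 = 11, A[0][1] + B[1][2] = 1 + 6 = 7, A[0][2] + B[2][2] = 0 + 8 = 8) = 7 (attained at k = 1)
  C[1][0] = min over k of (A[1][0] + B[0][0] = 8 + -4 = 4, A[1][1] + B[1][0] = 3 + 8 = 11, A[1][2] + B[2][0] = -3 + 4 = 1) = 1 (attained at k = 2)
  C[1][1] = min over k of (A[1][0] + B[0][1] = 8 + 9 = 17, A[1][1] + B[1][1] = 3 + -1 = 2, A[1][2] + B[2][1] = -3 + 6 = 3) = 2 (attained at k = 1)
  C[1][2] = min over k of (A[1][0] + B[0][2] = 8 + 7 = 15, A[1][1] + B[1][2] = 3 + 6 = 9, A[1][2] + B[2][2] = -3 + 8 = 5) = 5 (attained at k = 2)
  C[2][0] = min over k of (A[2][0] + B[0][0] = 7 + -4 = 3, A[2][1] + B[1][0] = 5 + 8 = 13, A[2][2] + B[2][0] = 9 + 4 = 13) = 3 (attained at k = 0)
  C[2][1] = min over k of (A[2][0] + B[0][1] = 7 + 9 = 16, A[2][1] + B[1][1] = 5 + -1 = 4, A[2][2] + B[2][1] = 9 + 6 = 15) = 4 (attained at k = 1)
  C[2][2] = min over k of (A[2][0] + B[0][2] = 7 + 7 = 14, A[2][1] + B[1][2] = 5 + 6 = 11, A[2][2] + B[2][2] = 9 + 8 = 17) = 11 (attained at k = 1)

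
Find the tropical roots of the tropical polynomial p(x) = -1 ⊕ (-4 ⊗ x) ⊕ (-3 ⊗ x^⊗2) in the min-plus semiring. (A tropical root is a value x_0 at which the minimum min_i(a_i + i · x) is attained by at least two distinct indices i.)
Roots: {-1, 3}

Each tropical root is a break point of the lower envelope of the lines y = a_i + i · x (there are 3 lines, with slopes 0, 1, ..., 2). Only the lines that attain the minimum somewhere contribute to roots; other lines are dominated. Here the surviving (envelope) indices are i = 2, i = 1, i = 0.
Intersections between consecutive envelope lines give the roots: for adjacent envelope indices i < j the intersection is x = (a_i − a_j) / (j − i). Reading off the sorted break points: {-1, 3}.
Verification: at each break x_0, at least two indices attain the minimum of min_i(a_i + i · x_0).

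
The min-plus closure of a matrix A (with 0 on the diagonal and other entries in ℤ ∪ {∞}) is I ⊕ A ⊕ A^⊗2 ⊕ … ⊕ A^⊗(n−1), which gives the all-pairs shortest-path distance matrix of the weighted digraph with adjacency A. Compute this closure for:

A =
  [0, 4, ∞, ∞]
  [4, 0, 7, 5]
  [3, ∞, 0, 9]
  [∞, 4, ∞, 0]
Closure =
  [0, 4, 11, 9]
  [4, 0, 7, 5]
  [3, 7, 0, 9]
  [8, 4, 11, 0]

This is the Floyd-Warshall all-pairs shortest-path computation. For each intermediate vertex k = 0, 1, …, 3, update dist[i][j] ← min(dist[i][j], dist[i][k] + dist[k][j]). The final matrix gives, for each (i, j), the minimum total weight of any directed path from i to j (possibly empty when i = j).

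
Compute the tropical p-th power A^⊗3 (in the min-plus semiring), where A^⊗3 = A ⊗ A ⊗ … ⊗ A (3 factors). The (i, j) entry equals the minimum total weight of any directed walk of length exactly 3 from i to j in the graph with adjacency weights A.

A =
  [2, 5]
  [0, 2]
A^⊗3 =
  [6, 9]
  [4, 6]

Each entry (A^⊗3)_ij equals the minimum over all length-3 walks i = v_0 → v_1 → … → v_3 = j of Σ_t A[v_t][v_{t+1}]. For example, for (i, j) = (0, 1) we minimise over 4 possible intermediate vertex sequences; the minimum is 9, attained along the walk 0 → 0 → 0 → 1.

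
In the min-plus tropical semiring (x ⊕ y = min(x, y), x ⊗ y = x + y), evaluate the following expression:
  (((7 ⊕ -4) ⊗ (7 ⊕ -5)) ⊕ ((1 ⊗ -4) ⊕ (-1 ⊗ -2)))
(((7 ⊕ -4) ⊗ (7 ⊕ -5)) ⊕ ((1 ⊗ -4) ⊕ (-1 ⊗ -2))) = -9

Expand innermost to outermost. Recall ⊕ takes the minimum of its arguments and ⊗ takes their sum. Working out the expression (((7 ⊕ -4) ⊗ (7 ⊕ -5)) ⊕ ((1 ⊗ -4) ⊕ (-1 ⊗ -2))) gives -9.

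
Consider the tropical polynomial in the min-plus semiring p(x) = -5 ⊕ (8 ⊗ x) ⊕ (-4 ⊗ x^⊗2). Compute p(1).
p(1) = -5

A tropical monomial a ⊗ x^⊗i evaluates to a + i · x. Evaluating each term at x = 1:
  Term 0 contributes -5 + 0 · 1 = -5
  Term 1 contributes 8 + 1 · 1 = 9
  Term 2 contributes -4 + 2 · 1 = -2
p(1) = ⊕ of these = min[-5, 9, -2] = -5.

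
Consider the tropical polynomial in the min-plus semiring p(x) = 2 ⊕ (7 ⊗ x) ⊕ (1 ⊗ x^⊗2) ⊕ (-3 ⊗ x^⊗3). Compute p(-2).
p(-2) = -9

A tropical monomial a ⊗ x^⊗i evaluates to a + i · x. Evaluating each term at x = -2:
  Term 0 contributes 2 + 0 · -2 = 2
  Term 1 contributes 7 + 1 · -2 = 5
  Term 2 contributes 1 + 2 · -2 = -3
  Term 3 contributes -3 + 3 · -2 = -9
p(-2) = ⊕ of these = min[2, 5, -3, -9] = -9.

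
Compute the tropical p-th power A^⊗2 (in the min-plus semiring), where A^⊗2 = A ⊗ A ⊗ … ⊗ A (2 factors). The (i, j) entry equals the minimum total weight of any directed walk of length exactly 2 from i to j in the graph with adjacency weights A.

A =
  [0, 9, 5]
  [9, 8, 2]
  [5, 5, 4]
A^⊗2 =
  [0, 9, 5]
  [7, 7, 6]
  [5, 9, 7]

Each entry (A^⊗2)_ij equals the minimum over all length-2 walks i = v_0 → v_1 → … → v_2 = j of Σ_t A[v_t][v_{t+1}]. For example, for (i, j) = (0, 2) we minimise over 3 possible intermediate vertex sequences; the minimum is 5, attained along the walk 0 → 0 → 2.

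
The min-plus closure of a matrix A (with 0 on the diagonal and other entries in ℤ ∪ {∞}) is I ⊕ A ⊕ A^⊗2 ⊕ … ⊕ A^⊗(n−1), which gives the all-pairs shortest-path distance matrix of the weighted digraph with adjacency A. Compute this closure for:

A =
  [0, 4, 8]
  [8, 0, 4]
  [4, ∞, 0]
Closure =
  [0, 4, 8]
  [8, 0, 4]
  [4, 8, 0]

This is the Floyd-Warshall all-pairs shortest-path computation. For each intermediate vertex k = 0, 1, …, 2, update dist[i][j] ← min(dist[i][j], dist[i][k] + dist[k][j]). The final matrix gives, for each (i, j), the minimum total weight of any directed path from i to j (possibly empty when i = j).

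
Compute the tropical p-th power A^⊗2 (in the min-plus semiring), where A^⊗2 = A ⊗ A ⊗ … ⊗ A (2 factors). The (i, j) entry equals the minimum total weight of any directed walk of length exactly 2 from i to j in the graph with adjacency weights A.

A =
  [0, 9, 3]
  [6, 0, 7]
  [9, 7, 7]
A^⊗2 =
  [0, 9, 3]
  [6, 0, 7]
  [9, 7, 12]

Each entry (A^⊗2)_ij equals the minimum over all length-2 walks i = v_0 → v_1 → … → v_2 = j of Σ_t A[v_t][v_{t+1}]. For example, for (i, j) = (0, 2) we minimise over 3 possible intermediate vertex sequences; the minimum is 3, attained along the walk 0 → 0 → 2.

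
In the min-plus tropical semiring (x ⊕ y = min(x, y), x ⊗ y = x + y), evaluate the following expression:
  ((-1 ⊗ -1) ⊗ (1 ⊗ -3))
((-1 ⊗ -1) ⊗ (1 ⊗ -3)) = -4

Expand innermost to outermost. Recall ⊕ takes the minimum of its arguments and ⊗ takes their sum. Working out the expression ((-1 ⊗ -1) ⊗ (1 ⊗ -3)) gives -4.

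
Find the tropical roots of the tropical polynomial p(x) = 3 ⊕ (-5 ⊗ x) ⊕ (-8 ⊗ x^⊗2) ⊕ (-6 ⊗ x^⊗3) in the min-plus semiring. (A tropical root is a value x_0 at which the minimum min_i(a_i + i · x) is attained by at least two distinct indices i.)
Roots: {-2, 3, 8}

Each tropical root is a break point of the lower envelope of the lines y = a_i + i · x (there are 4 lines, with slopes 0, 1, ..., 3). Only the lines that attain the minimum somewhere contribute to roots; other lines are dominated. Here the surviving (envelope) indices are i = 3, i = 2, i = 1, i = 0.
Intersections between consecutive envelope lines give the roots: for adjacent envelope indices i < j the intersection is x = (a_i − a_j) / (j − i). Reading off the sorted break points: {-2, 3, 8}.
Verification: at each break x_0, at least two indices attain the minimum of min_i(a_i + i · x_0).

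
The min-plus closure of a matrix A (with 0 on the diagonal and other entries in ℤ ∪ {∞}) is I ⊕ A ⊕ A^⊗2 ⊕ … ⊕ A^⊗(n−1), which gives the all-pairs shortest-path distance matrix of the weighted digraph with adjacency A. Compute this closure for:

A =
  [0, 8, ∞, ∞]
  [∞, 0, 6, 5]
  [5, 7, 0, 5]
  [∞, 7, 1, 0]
Closure =
  [0, 8, 14, 13]
  [11, 0, 6, 5]
  [5, 7, 0, 5]
  [6, 7, 1, 0]

This is the Floyd-Warshall all-pairs shortest-path computation. For each intermediate vertex k = 0, 1, …, 3, update dist[i][j] ← min(dist[i][j], dist[i][k] + dist[k][j]). The final matrix gives, for each (i, j), the minimum total weight of any directed path from i to j (possibly empty when i = j).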